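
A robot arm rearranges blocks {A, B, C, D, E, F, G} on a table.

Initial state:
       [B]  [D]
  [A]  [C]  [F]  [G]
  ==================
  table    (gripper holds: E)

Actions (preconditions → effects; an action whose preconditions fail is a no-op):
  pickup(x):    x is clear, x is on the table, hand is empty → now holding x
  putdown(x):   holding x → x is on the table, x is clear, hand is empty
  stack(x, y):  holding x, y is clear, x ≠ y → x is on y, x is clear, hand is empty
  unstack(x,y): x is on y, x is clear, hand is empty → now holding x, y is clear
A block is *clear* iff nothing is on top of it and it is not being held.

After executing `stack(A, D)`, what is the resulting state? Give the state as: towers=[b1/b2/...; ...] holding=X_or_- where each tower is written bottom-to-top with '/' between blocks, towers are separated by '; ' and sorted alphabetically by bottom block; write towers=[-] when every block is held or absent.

before: towers=[A; C/B; F/D; G] holding=E
pre[stack(A, D)]: holding(A) fail, clear(D) ok, A≠D ok
holding(A) unmet → stack(A, D) is a no-op
after:  towers=[A; C/B; F/D; G] holding=E

towers=[A; C/B; F/D; G] holding=E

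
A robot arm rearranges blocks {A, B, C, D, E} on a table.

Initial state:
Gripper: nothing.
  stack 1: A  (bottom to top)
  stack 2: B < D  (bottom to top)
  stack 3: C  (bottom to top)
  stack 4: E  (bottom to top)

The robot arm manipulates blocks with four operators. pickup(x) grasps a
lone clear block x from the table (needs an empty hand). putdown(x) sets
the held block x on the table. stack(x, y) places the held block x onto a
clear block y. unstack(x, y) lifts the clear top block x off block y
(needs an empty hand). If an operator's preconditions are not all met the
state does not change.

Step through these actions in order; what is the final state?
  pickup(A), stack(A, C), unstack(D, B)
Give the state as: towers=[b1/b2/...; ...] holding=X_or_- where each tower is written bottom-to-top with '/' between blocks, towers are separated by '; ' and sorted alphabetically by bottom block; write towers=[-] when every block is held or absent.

towers=[B; C/A; E] holding=D

step 1 (pickup(A)): towers=[B/D; C; E] holding=A
step 2 (stack(A, C)): towers=[B/D; C/A; E] holding=-
step 3 (unstack(D, B)): towers=[B; C/A; E] holding=D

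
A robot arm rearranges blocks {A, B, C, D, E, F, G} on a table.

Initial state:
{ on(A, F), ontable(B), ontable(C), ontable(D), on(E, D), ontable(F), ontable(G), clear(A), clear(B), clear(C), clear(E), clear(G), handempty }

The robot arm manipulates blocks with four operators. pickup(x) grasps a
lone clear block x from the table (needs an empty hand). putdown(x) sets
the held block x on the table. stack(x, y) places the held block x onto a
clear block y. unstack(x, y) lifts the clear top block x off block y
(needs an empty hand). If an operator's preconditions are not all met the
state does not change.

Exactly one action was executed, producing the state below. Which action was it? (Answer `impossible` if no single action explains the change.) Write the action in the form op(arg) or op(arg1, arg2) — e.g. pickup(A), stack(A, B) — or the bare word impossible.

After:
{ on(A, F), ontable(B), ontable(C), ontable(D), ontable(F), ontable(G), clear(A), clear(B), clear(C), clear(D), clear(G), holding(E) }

target: towers=[B; C; D; F/A; G] holding=E
         pickup(B) → towers=[C; D/E; F/A; G] holding=B
         pickup(G) → towers=[B; C; D/E; F/A] holding=G
     unstack(A, F) → towers=[B; C; D/E; F; G] holding=A
     unstack(E, D) → towers=[B; C; D; F/A; G] holding=E  ← match
         pickup(C) → towers=[B; D/E; F/A; G] holding=C

unstack(E, D)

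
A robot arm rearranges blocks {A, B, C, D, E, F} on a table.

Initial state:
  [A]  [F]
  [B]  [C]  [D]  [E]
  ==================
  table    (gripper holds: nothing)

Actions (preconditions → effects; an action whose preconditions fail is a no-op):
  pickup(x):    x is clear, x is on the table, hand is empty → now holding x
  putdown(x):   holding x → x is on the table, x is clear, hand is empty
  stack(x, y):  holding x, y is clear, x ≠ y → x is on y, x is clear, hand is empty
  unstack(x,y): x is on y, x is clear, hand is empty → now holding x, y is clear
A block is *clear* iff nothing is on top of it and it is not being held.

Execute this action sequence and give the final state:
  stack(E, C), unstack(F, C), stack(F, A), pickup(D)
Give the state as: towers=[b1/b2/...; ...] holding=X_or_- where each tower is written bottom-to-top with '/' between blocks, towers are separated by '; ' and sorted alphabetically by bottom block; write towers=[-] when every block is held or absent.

towers=[B/A/F; C; E] holding=D

step 1 (stack(E, C)) [no-op]: towers=[B/A; C/F; D; E] holding=-
step 2 (unstack(F, C)): towers=[B/A; C; D; E] holding=F
step 3 (stack(F, A)): towers=[B/A/F; C; D; E] holding=-
step 4 (pickup(D)): towers=[B/A/F; C; E] holding=D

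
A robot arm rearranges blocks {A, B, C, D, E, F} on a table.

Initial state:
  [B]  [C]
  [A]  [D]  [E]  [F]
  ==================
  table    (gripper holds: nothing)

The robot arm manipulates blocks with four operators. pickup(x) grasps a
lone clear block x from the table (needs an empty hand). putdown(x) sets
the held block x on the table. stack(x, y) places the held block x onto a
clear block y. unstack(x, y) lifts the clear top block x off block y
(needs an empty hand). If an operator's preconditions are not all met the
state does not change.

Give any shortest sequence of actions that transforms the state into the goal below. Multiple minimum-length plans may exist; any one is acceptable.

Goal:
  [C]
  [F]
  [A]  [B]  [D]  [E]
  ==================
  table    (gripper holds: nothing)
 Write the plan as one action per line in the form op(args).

step 1 (unstack(B, A)): towers=[A; D/C; E; F] holding=B
step 2 (putdown(B)): towers=[A; B; D/C; E; F] holding=-
step 3 (pickup(F)): towers=[A; B; D/C; E] holding=F
step 4 (stack(F, A)): towers=[A/F; B; D/C; E] holding=-
step 5 (unstack(C, D)): towers=[A/F; B; D; E] holding=C
step 6 (stack(C, F)): towers=[A/F/C; B; D; E] holding=-
goal check: towers=[A/F/C; B; D; E] holding=- — reached (length 6, optimal by BFS)

unstack(B, A)
putdown(B)
pickup(F)
stack(F, A)
unstack(C, D)
stack(C, F)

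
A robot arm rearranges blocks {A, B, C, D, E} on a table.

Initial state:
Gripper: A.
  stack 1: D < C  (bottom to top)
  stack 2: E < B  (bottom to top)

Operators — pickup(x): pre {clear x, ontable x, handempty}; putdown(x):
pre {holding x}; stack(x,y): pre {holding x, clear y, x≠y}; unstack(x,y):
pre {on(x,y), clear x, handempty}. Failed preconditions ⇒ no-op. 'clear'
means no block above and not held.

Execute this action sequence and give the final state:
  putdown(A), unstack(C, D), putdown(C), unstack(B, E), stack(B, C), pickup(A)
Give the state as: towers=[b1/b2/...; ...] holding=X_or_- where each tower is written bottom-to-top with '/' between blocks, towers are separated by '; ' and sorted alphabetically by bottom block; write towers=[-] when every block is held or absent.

step 1 (putdown(A)): towers=[A; D/C; E/B] holding=-
step 2 (unstack(C, D)): towers=[A; D; E/B] holding=C
step 3 (putdown(C)): towers=[A; C; D; E/B] holding=-
step 4 (unstack(B, E)): towers=[A; C; D; E] holding=B
step 5 (stack(B, C)): towers=[A; C/B; D; E] holding=-
step 6 (pickup(A)): towers=[C/B; D; E] holding=A

towers=[C/B; D; E] holding=A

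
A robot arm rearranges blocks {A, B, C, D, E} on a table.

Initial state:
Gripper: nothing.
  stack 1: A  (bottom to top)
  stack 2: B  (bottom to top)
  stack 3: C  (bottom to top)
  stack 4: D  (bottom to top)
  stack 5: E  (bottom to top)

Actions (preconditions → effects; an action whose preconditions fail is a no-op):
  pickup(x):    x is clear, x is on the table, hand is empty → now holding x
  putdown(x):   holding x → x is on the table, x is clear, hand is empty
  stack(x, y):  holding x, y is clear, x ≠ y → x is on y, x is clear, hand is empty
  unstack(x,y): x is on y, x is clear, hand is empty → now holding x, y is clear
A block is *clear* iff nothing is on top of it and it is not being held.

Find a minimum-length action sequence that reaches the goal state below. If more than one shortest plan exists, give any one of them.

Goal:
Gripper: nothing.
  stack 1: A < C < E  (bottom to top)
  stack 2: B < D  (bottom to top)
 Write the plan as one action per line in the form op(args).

step 1 (pickup(D)): towers=[A; B; C; E] holding=D
step 2 (stack(D, B)): towers=[A; B/D; C; E] holding=-
step 3 (pickup(C)): towers=[A; B/D; E] holding=C
step 4 (stack(C, A)): towers=[A/C; B/D; E] holding=-
step 5 (pickup(E)): towers=[A/C; B/D] holding=E
step 6 (stack(E, C)): towers=[A/C/E; B/D] holding=-
goal check: towers=[A/C/E; B/D] holding=- — reached (length 6, optimal by BFS)

pickup(D)
stack(D, B)
pickup(C)
stack(C, A)
pickup(E)
stack(E, C)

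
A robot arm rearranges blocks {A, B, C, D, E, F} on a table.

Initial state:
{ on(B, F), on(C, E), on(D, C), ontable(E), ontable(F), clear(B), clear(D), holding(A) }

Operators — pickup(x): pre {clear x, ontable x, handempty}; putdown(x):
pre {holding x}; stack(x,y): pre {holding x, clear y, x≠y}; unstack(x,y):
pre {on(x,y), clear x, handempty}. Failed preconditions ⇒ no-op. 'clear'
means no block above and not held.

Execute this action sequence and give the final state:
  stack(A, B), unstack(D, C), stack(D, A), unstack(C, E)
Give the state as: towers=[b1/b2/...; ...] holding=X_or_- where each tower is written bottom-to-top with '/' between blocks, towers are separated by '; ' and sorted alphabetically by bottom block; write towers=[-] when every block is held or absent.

step 1 (stack(A, B)): towers=[E/C/D; F/B/A] holding=-
step 2 (unstack(D, C)): towers=[E/C; F/B/A] holding=D
step 3 (stack(D, A)): towers=[E/C; F/B/A/D] holding=-
step 4 (unstack(C, E)): towers=[E; F/B/A/D] holding=C

towers=[E; F/B/A/D] holding=C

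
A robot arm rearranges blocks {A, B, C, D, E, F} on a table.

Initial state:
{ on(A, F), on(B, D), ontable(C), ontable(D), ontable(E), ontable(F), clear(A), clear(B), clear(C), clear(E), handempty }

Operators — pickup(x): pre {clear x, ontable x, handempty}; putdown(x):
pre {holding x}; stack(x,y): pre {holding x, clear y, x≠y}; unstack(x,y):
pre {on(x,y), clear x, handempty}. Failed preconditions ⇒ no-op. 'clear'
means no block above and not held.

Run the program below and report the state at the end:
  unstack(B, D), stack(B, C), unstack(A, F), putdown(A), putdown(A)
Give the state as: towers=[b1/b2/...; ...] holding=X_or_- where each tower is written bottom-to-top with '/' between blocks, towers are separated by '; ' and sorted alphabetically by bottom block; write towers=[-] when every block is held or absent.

step 1 (unstack(B, D)): towers=[C; D; E; F/A] holding=B
step 2 (stack(B, C)): towers=[C/B; D; E; F/A] holding=-
step 3 (unstack(A, F)): towers=[C/B; D; E; F] holding=A
step 4 (putdown(A)): towers=[A; C/B; D; E; F] holding=-
step 5 (putdown(A)) [no-op]: towers=[A; C/B; D; E; F] holding=-

towers=[A; C/B; D; E; F] holding=-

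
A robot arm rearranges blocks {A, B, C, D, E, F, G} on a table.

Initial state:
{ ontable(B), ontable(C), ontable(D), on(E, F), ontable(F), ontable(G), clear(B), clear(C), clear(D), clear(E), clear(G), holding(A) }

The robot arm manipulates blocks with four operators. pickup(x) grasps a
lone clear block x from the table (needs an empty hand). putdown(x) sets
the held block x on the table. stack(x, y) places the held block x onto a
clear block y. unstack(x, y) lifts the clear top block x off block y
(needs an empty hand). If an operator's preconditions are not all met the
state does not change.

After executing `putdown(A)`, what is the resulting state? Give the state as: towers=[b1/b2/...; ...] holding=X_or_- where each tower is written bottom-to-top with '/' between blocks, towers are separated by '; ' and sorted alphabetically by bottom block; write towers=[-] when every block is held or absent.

towers=[A; B; C; D; F/E; G] holding=-

before: towers=[B; C; D; F/E; G] holding=A
pre[putdown(A)]: holding(A) yes
all met → apply putdown(A)
after:  towers=[A; B; C; D; F/E; G] holding=-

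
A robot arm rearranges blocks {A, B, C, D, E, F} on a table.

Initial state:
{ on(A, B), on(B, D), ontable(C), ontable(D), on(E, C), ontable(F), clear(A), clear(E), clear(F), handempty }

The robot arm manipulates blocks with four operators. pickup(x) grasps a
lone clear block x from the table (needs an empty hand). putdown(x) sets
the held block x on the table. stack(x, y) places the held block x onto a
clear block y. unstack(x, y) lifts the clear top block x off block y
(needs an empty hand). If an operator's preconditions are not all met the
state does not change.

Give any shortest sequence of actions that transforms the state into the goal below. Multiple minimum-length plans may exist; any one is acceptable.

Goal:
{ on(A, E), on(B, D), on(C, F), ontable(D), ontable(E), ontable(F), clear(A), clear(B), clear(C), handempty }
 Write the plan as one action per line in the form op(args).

step 1 (unstack(E, C)): towers=[C; D/B/A; F] holding=E
step 2 (putdown(E)): towers=[C; D/B/A; E; F] holding=-
step 3 (unstack(A, B)): towers=[C; D/B; E; F] holding=A
step 4 (stack(A, E)): towers=[C; D/B; E/A; F] holding=-
step 5 (pickup(C)): towers=[D/B; E/A; F] holding=C
step 6 (stack(C, F)): towers=[D/B; E/A; F/C] holding=-
goal check: towers=[D/B; E/A; F/C] holding=- — reached (length 6, optimal by BFS)

unstack(E, C)
putdown(E)
unstack(A, B)
stack(A, E)
pickup(C)
stack(C, F)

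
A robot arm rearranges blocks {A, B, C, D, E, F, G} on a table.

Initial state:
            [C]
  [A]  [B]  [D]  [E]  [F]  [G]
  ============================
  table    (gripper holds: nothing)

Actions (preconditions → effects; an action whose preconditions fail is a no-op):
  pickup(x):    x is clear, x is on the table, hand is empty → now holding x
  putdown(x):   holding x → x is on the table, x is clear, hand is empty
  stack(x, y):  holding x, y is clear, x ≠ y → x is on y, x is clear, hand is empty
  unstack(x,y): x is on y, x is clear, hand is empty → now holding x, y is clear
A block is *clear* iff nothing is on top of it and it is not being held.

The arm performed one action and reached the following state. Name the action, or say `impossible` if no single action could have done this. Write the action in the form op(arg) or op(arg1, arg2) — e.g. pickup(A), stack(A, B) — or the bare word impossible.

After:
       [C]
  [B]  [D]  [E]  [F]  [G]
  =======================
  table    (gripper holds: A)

pickup(A)

target: towers=[B; D/C; E; F; G] holding=A
         pickup(B) → towers=[A; D/C; E; F; G] holding=B
         pickup(F) → towers=[A; B; D/C; E; G] holding=F
         pickup(G) → towers=[A; B; D/C; E; F] holding=G
         pickup(A) → towers=[B; D/C; E; F; G] holding=A  ← match
         pickup(E) → towers=[A; B; D/C; F; G] holding=E
     unstack(C, D) → towers=[A; B; D; E; F; G] holding=C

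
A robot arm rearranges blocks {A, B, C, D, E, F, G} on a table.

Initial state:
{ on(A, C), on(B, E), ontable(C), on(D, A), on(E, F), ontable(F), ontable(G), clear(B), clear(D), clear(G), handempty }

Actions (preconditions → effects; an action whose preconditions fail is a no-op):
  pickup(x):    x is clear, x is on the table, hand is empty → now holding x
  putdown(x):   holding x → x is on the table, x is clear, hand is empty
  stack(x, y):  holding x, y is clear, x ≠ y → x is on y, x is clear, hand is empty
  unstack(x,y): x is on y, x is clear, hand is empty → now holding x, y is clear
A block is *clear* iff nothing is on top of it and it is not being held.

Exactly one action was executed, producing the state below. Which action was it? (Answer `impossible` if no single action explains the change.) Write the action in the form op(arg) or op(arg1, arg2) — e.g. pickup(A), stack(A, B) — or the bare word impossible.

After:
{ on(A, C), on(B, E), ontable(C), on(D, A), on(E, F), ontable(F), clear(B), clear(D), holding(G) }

pickup(G)

target: towers=[C/A/D; F/E/B] holding=G
     unstack(B, E) → towers=[C/A/D; F/E; G] holding=B
         pickup(G) → towers=[C/A/D; F/E/B] holding=G  ← match
     unstack(D, A) → towers=[C/A; F/E/B; G] holding=D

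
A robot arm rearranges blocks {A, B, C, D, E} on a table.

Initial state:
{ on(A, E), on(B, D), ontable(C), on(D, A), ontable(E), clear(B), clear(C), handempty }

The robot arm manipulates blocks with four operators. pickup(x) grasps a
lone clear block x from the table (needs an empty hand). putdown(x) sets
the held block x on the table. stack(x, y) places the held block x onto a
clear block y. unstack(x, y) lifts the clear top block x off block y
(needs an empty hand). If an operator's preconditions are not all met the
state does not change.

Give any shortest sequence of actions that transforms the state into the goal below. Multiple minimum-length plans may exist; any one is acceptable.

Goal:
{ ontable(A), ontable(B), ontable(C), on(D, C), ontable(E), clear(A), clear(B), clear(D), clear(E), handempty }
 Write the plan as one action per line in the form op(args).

step 1 (unstack(B, D)): towers=[C; E/A/D] holding=B
step 2 (putdown(B)): towers=[B; C; E/A/D] holding=-
step 3 (unstack(D, A)): towers=[B; C; E/A] holding=D
step 4 (stack(D, C)): towers=[B; C/D; E/A] holding=-
step 5 (unstack(A, E)): towers=[B; C/D; E] holding=A
step 6 (putdown(A)): towers=[A; B; C/D; E] holding=-
goal check: towers=[A; B; C/D; E] holding=- — reached (length 6, optimal by BFS)

unstack(B, D)
putdown(B)
unstack(D, A)
stack(D, C)
unstack(A, E)
putdown(A)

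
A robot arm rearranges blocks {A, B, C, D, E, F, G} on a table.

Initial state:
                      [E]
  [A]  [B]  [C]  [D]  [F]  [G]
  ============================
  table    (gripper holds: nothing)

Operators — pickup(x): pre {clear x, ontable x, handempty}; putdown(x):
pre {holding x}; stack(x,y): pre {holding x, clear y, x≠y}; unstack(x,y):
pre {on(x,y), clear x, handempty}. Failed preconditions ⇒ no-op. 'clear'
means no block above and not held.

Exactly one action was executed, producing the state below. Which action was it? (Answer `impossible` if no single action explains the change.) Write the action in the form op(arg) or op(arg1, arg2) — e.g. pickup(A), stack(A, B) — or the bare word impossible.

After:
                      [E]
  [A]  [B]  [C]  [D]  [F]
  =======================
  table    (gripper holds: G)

pickup(G)

target: towers=[A; B; C; D; F/E] holding=G
         pickup(B) → towers=[A; C; D; F/E; G] holding=B
         pickup(G) → towers=[A; B; C; D; F/E] holding=G  ← match
         pickup(D) → towers=[A; B; C; F/E; G] holding=D
         pickup(A) → towers=[B; C; D; F/E; G] holding=A
     unstack(E, F) → towers=[A; B; C; D; F; G] holding=E
         pickup(C) → towers=[A; B; D; F/E; G] holding=C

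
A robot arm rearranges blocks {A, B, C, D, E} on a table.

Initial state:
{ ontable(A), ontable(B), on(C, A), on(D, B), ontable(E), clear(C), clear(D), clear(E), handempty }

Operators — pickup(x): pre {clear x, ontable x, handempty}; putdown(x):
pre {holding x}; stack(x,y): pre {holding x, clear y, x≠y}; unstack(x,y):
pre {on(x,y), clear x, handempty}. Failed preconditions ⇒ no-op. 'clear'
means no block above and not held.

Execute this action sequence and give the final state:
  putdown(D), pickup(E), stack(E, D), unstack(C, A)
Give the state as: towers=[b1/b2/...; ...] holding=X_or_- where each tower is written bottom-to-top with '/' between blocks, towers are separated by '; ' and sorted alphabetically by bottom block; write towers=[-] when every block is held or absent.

step 1 (putdown(D)) [no-op]: towers=[A/C; B/D; E] holding=-
step 2 (pickup(E)): towers=[A/C; B/D] holding=E
step 3 (stack(E, D)): towers=[A/C; B/D/E] holding=-
step 4 (unstack(C, A)): towers=[A; B/D/E] holding=C

towers=[A; B/D/E] holding=C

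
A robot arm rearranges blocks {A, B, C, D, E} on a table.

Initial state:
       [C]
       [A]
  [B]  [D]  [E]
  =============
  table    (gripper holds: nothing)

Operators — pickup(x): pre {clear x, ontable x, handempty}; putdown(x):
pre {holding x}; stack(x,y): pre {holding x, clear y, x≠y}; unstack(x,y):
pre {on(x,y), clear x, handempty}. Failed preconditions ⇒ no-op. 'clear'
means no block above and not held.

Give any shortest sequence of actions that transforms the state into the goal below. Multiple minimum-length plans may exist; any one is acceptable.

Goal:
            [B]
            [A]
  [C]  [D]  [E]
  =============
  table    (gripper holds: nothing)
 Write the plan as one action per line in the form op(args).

unstack(C, A)
putdown(C)
unstack(A, D)
stack(A, E)
pickup(B)
stack(B, A)

step 1 (unstack(C, A)): towers=[B; D/A; E] holding=C
step 2 (putdown(C)): towers=[B; C; D/A; E] holding=-
step 3 (unstack(A, D)): towers=[B; C; D; E] holding=A
step 4 (stack(A, E)): towers=[B; C; D; E/A] holding=-
step 5 (pickup(B)): towers=[C; D; E/A] holding=B
step 6 (stack(B, A)): towers=[C; D; E/A/B] holding=-
goal check: towers=[C; D; E/A/B] holding=- — reached (length 6, optimal by BFS)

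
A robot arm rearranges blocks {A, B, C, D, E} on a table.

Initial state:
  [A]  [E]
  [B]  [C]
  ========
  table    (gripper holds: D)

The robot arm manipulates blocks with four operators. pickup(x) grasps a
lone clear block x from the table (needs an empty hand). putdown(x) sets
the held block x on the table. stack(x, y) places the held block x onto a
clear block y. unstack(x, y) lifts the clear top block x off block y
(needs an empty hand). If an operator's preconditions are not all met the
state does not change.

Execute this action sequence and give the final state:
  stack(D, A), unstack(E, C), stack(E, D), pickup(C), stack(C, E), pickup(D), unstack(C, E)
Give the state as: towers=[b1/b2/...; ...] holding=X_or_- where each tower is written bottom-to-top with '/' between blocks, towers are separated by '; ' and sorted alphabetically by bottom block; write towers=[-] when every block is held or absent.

towers=[B/A/D/E] holding=C

step 1 (stack(D, A)): towers=[B/A/D; C/E] holding=-
step 2 (unstack(E, C)): towers=[B/A/D; C] holding=E
step 3 (stack(E, D)): towers=[B/A/D/E; C] holding=-
step 4 (pickup(C)): towers=[B/A/D/E] holding=C
step 5 (stack(C, E)): towers=[B/A/D/E/C] holding=-
step 6 (pickup(D)) [no-op]: towers=[B/A/D/E/C] holding=-
step 7 (unstack(C, E)): towers=[B/A/D/E] holding=C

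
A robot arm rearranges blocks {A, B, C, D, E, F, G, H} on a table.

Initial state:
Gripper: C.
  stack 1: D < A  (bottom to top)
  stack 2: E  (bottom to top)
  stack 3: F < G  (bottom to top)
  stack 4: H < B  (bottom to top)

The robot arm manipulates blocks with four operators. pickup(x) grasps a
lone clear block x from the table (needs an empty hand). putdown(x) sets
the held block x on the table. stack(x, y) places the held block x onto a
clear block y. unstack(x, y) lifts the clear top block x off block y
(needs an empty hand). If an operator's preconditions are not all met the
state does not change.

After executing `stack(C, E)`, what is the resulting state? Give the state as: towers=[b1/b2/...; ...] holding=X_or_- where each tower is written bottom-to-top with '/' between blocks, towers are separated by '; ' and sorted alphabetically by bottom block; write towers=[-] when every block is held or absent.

before: towers=[D/A; E; F/G; H/B] holding=C
pre[stack(C, E)]: holding(C) yes, clear(E) yes, C≠E yes
all met → apply stack(C, E)
after:  towers=[D/A; E/C; F/G; H/B] holding=-

towers=[D/A; E/C; F/G; H/B] holding=-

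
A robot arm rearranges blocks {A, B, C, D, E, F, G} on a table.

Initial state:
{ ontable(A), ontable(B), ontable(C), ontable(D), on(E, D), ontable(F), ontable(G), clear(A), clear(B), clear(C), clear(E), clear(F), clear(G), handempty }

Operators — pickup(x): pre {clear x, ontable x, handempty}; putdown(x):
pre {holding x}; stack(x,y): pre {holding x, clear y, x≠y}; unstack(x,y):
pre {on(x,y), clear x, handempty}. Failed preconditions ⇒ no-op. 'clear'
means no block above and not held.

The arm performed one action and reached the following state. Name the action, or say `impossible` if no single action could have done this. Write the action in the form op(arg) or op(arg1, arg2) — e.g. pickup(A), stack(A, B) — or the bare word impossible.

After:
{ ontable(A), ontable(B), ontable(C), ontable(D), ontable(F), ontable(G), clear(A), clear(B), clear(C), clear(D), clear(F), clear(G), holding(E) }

target: towers=[A; B; C; D; F; G] holding=E
         pickup(B) → towers=[A; C; D/E; F; G] holding=B
         pickup(F) → towers=[A; B; C; D/E; G] holding=F
         pickup(G) → towers=[A; B; C; D/E; F] holding=G
         pickup(A) → towers=[B; C; D/E; F; G] holding=A
     unstack(E, D) → towers=[A; B; C; D; F; G] holding=E  ← match
         pickup(C) → towers=[A; B; D/E; F; G] holding=C

unstack(E, D)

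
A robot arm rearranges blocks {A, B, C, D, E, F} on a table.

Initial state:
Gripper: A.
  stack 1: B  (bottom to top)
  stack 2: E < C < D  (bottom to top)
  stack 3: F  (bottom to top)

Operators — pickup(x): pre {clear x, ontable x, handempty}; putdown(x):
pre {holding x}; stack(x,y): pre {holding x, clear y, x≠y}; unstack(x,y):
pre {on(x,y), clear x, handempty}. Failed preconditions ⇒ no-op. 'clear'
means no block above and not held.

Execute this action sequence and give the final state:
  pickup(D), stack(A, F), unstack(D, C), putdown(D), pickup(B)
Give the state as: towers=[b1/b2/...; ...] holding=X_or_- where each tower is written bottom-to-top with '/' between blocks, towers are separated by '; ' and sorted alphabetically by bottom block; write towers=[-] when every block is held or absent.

towers=[D; E/C; F/A] holding=B

step 1 (pickup(D)) [no-op]: towers=[B; E/C/D; F] holding=A
step 2 (stack(A, F)): towers=[B; E/C/D; F/A] holding=-
step 3 (unstack(D, C)): towers=[B; E/C; F/A] holding=D
step 4 (putdown(D)): towers=[B; D; E/C; F/A] holding=-
step 5 (pickup(B)): towers=[D; E/C; F/A] holding=B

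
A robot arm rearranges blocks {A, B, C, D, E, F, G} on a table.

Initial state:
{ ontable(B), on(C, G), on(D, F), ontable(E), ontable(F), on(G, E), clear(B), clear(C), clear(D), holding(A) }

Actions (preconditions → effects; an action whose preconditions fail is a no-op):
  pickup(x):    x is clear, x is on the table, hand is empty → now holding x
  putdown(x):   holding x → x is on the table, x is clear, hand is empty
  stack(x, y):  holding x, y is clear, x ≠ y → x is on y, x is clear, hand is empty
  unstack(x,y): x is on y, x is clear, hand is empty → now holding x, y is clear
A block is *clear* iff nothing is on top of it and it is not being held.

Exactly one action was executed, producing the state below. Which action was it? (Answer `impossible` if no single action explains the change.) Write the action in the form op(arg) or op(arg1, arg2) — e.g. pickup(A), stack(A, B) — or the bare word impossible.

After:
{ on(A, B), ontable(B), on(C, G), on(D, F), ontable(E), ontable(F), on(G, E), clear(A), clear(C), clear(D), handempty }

stack(A, B)

target: towers=[B/A; E/G/C; F/D] holding=-
        putdown(A) → towers=[A; B; E/G/C; F/D] holding=-
       stack(A, B) → towers=[B/A; E/G/C; F/D] holding=-  ← match
       stack(A, D) → towers=[B; E/G/C; F/D/A] holding=-
       stack(A, C) → towers=[B; E/G/C/A; F/D] holding=-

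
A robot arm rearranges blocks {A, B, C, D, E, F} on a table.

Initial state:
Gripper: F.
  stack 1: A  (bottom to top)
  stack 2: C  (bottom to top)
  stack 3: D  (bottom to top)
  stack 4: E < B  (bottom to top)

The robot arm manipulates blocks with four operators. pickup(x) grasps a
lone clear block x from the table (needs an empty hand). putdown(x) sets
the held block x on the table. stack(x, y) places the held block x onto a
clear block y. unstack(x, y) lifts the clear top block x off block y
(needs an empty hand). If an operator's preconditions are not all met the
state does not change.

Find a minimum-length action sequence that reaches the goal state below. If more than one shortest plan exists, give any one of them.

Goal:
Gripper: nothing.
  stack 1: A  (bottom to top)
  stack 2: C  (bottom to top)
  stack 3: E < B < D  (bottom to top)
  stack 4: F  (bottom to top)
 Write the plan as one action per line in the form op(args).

putdown(F)
pickup(D)
stack(D, B)

step 1 (putdown(F)): towers=[A; C; D; E/B; F] holding=-
step 2 (pickup(D)): towers=[A; C; E/B; F] holding=D
step 3 (stack(D, B)): towers=[A; C; E/B/D; F] holding=-
goal check: towers=[A; C; E/B/D; F] holding=- — reached (length 3, optimal by BFS)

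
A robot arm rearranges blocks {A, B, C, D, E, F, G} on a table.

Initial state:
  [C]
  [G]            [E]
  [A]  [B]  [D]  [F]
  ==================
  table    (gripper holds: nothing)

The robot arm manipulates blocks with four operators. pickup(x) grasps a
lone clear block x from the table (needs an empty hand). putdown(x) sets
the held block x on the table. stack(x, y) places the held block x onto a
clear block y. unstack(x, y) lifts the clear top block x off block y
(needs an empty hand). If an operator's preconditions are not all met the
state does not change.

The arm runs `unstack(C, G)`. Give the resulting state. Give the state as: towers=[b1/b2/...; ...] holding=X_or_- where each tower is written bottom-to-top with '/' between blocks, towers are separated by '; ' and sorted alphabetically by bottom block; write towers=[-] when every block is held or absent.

towers=[A/G; B; D; F/E] holding=C

before: towers=[A/G/C; B; D; F/E] holding=-
pre[unstack(C, G)]: on(C,G) yes, clear(C) yes, handempty yes
all met → apply unstack(C, G)
after:  towers=[A/G; B; D; F/E] holding=C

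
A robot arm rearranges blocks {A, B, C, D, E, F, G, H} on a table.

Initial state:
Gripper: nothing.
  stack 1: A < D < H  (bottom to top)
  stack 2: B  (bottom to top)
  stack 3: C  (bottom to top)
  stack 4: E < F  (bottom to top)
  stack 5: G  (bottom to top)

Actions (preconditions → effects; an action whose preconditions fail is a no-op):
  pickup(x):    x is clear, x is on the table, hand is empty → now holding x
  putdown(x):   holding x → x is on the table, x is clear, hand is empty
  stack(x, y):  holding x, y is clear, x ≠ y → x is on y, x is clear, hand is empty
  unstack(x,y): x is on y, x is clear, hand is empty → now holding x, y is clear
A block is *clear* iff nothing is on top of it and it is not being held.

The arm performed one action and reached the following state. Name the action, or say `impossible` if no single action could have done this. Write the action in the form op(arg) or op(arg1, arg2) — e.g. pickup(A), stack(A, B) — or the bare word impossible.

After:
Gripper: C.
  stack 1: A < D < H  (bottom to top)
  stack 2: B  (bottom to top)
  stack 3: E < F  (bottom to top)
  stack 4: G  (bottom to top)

target: towers=[A/D/H; B; E/F; G] holding=C
         pickup(G) → towers=[A/D/H; B; C; E/F] holding=G
     unstack(H, D) → towers=[A/D; B; C; E/F; G] holding=H
         pickup(B) → towers=[A/D/H; C; E/F; G] holding=B
     unstack(F, E) → towers=[A/D/H; B; C; E; G] holding=F
         pickup(C) → towers=[A/D/H; B; E/F; G] holding=C  ← match

pickup(C)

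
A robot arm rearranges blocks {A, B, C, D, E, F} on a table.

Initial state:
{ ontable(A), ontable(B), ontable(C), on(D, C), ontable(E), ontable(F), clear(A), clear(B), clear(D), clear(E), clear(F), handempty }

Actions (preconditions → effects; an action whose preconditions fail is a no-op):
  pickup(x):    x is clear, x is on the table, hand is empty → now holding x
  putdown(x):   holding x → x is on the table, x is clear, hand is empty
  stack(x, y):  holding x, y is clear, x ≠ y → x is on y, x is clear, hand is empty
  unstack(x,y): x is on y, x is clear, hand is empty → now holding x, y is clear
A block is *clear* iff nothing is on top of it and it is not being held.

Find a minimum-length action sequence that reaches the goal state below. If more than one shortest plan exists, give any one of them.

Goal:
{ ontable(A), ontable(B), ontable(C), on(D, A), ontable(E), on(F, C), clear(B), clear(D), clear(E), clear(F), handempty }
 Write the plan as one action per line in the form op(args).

step 1 (unstack(D, C)): towers=[A; B; C; E; F] holding=D
step 2 (stack(D, A)): towers=[A/D; B; C; E; F] holding=-
step 3 (pickup(F)): towers=[A/D; B; C; E] holding=F
step 4 (stack(F, C)): towers=[A/D; B; C/F; E] holding=-
goal check: towers=[A/D; B; C/F; E] holding=- — reached (length 4, optimal by BFS)

unstack(D, C)
stack(D, A)
pickup(F)
stack(F, C)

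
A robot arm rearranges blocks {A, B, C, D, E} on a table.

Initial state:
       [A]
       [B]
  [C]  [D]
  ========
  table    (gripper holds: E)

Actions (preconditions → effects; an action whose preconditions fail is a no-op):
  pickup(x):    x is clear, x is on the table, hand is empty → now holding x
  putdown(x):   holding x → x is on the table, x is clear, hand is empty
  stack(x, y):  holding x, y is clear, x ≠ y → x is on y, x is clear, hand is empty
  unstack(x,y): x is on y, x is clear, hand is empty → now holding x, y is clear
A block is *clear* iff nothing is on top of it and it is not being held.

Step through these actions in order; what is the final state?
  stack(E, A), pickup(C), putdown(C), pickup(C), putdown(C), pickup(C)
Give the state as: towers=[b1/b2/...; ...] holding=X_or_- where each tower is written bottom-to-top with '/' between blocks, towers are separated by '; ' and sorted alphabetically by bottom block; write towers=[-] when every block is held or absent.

step 1 (stack(E, A)): towers=[C; D/B/A/E] holding=-
step 2 (pickup(C)): towers=[D/B/A/E] holding=C
step 3 (putdown(C)): towers=[C; D/B/A/E] holding=-
step 4 (pickup(C)): towers=[D/B/A/E] holding=C
step 5 (putdown(C)): towers=[C; D/B/A/E] holding=-
step 6 (pickup(C)): towers=[D/B/A/E] holding=C

towers=[D/B/A/E] holding=C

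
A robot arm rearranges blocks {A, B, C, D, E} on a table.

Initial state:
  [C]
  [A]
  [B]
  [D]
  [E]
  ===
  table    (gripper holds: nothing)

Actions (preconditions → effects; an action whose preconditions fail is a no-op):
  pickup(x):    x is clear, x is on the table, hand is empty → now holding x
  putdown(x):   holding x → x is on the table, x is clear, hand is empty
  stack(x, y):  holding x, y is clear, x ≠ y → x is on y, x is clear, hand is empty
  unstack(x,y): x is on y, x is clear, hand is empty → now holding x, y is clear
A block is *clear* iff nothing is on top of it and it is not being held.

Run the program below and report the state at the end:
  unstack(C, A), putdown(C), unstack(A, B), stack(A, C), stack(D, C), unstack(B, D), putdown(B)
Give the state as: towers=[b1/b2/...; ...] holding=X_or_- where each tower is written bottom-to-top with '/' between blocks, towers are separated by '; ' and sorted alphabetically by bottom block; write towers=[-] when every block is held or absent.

towers=[B; C/A; E/D] holding=-

step 1 (unstack(C, A)): towers=[E/D/B/A] holding=C
step 2 (putdown(C)): towers=[C; E/D/B/A] holding=-
step 3 (unstack(A, B)): towers=[C; E/D/B] holding=A
step 4 (stack(A, C)): towers=[C/A; E/D/B] holding=-
step 5 (stack(D, C)) [no-op]: towers=[C/A; E/D/B] holding=-
step 6 (unstack(B, D)): towers=[C/A; E/D] holding=B
step 7 (putdown(B)): towers=[B; C/A; E/D] holding=-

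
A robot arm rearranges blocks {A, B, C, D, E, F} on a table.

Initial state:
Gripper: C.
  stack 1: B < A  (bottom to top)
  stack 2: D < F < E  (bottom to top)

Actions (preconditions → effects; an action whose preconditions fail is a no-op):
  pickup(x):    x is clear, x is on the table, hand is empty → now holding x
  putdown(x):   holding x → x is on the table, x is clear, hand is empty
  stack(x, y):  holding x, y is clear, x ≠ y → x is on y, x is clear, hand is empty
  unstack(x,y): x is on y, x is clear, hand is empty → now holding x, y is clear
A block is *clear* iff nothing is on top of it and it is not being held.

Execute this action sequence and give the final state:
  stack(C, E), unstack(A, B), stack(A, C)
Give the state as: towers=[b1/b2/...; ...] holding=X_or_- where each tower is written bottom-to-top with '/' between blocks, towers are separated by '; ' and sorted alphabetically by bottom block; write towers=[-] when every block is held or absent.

step 1 (stack(C, E)): towers=[B/A; D/F/E/C] holding=-
step 2 (unstack(A, B)): towers=[B; D/F/E/C] holding=A
step 3 (stack(A, C)): towers=[B; D/F/E/C/A] holding=-

towers=[B; D/F/E/C/A] holding=-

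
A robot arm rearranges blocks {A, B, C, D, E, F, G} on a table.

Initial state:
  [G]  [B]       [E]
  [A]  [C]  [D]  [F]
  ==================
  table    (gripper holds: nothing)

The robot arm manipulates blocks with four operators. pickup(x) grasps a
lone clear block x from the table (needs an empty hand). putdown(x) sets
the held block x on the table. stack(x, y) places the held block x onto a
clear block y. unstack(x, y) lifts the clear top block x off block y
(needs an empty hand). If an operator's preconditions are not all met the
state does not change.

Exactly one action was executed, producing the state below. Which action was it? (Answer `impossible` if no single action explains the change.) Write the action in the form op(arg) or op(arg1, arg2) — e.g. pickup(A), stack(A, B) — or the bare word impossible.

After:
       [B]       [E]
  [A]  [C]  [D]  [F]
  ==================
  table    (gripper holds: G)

target: towers=[A; C/B; D; F/E] holding=G
     unstack(B, C) → towers=[A/G; C; D; F/E] holding=B
     unstack(G, A) → towers=[A; C/B; D; F/E] holding=G  ← match
         pickup(D) → towers=[A/G; C/B; F/E] holding=D
     unstack(E, F) → towers=[A/G; C/B; D; F] holding=E

unstack(G, A)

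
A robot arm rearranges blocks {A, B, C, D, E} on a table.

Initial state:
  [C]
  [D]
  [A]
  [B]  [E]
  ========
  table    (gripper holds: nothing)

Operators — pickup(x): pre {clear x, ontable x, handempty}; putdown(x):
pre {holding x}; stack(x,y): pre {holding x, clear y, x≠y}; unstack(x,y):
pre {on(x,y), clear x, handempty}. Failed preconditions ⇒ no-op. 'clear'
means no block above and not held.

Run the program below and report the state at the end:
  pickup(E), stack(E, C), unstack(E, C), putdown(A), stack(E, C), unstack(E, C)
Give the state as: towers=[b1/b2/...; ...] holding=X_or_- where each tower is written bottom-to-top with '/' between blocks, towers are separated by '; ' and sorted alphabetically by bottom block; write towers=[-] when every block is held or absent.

towers=[B/A/D/C] holding=E

step 1 (pickup(E)): towers=[B/A/D/C] holding=E
step 2 (stack(E, C)): towers=[B/A/D/C/E] holding=-
step 3 (unstack(E, C)): towers=[B/A/D/C] holding=E
step 4 (putdown(A)) [no-op]: towers=[B/A/D/C] holding=E
step 5 (stack(E, C)): towers=[B/A/D/C/E] holding=-
step 6 (unstack(E, C)): towers=[B/A/D/C] holding=E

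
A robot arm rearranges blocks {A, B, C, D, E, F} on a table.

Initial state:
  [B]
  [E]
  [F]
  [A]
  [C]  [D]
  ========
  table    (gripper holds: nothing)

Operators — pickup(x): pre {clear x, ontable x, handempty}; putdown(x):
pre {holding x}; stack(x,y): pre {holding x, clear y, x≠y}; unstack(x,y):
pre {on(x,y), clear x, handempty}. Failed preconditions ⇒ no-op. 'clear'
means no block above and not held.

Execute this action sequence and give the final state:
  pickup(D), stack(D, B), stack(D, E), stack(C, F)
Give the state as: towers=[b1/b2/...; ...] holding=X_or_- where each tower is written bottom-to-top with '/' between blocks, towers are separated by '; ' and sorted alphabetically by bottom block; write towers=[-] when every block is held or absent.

towers=[C/A/F/E/B/D] holding=-

step 1 (pickup(D)): towers=[C/A/F/E/B] holding=D
step 2 (stack(D, B)): towers=[C/A/F/E/B/D] holding=-
step 3 (stack(D, E)) [no-op]: towers=[C/A/F/E/B/D] holding=-
step 4 (stack(C, F)) [no-op]: towers=[C/A/F/E/B/D] holding=-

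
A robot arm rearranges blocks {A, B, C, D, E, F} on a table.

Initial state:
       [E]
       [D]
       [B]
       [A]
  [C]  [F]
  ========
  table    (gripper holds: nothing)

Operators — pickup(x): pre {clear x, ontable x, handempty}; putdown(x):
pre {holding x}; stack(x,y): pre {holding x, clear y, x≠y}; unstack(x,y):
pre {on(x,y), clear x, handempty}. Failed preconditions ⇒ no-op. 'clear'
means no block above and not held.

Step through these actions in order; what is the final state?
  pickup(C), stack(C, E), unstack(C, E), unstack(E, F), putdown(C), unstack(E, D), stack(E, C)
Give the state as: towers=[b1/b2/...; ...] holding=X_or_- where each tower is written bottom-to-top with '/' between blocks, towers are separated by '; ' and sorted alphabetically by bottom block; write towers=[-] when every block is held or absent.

step 1 (pickup(C)): towers=[F/A/B/D/E] holding=C
step 2 (stack(C, E)): towers=[F/A/B/D/E/C] holding=-
step 3 (unstack(C, E)): towers=[F/A/B/D/E] holding=C
step 4 (unstack(E, F)) [no-op]: towers=[F/A/B/D/E] holding=C
step 5 (putdown(C)): towers=[C; F/A/B/D/E] holding=-
step 6 (unstack(E, D)): towers=[C; F/A/B/D] holding=E
step 7 (stack(E, C)): towers=[C/E; F/A/B/D] holding=-

towers=[C/E; F/A/B/D] holding=-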